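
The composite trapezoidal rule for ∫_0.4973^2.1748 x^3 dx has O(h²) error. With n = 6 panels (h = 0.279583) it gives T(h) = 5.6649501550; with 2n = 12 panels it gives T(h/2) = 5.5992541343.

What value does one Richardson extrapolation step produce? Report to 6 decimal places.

Method order is 2; weight 2^2 = 4.
2^2*A(h/2) = 22.3970165372; minus A(h) gives 16.7320663822.
16.7320663822 ÷ 3 = 5.5773554607

5.577355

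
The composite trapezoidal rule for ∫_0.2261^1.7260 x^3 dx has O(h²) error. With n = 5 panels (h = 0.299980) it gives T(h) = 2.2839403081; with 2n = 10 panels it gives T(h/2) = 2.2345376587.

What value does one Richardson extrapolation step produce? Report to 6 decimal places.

Method order is 2; weight 2^2 = 4.
2^2*A(h/2) = 8.9381506348; minus A(h) gives 6.6542103267.
Denominator 4 − 1 = 3.
(4*2.2345376587 − 2.2839403081)/(4 − 1) = 2.2180701089

2.218070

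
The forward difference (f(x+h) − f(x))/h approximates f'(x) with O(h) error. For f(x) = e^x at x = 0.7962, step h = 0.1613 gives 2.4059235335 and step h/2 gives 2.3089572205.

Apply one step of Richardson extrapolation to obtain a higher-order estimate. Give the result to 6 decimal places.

With r = 1 the leading error scales as h^1, so the weight is 2^1 = 2.
2*2.3089572205 = 4.6179144410; 4.6179144410 − 2.4059235335 = 2.2119909075
(2*2.3089572205 − 2.4059235335)/(2 − 1) = 2.2119909075
Shift from A(h/2): −0.0969663130.

2.211991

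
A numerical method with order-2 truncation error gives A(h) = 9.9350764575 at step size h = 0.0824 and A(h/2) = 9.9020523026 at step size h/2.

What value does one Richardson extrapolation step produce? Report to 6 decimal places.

9.891044

Leading term ∝ h^2; use weight 4 = 2^2.
4*9.9020523026 = 39.6082092104; subtract 9.9350764575 → 29.6731327529
Divide by 2^2 − 1 = 3.
Result: 9.8910442510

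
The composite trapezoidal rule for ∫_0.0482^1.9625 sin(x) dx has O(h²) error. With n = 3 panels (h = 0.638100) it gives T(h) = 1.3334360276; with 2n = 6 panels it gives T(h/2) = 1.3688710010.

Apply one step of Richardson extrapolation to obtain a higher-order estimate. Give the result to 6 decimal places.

1.380683

With r = 2 the leading error scales as h^2, so the weight is 2^2 = 4.
4 × 1.3688710010 = 5.4754840040; subtract 1.3334360276 → 4.1420479764
Divide by 2^2 − 1 = 3.
(4 × 1.3688710010 − 1.3334360276)/(4 − 1) = 1.3806826588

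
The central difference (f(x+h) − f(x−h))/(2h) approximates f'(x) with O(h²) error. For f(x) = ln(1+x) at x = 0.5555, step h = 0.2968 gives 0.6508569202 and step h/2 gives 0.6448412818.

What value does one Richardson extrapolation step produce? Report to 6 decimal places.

0.642836

Leading term ∝ h^2; use weight 4 = 2^2.
4×0.6448412818 = 2.5793651272; subtract 0.6508569202 → 1.9285082070
Denominator 4 − 1 = 3.
R = 1.9285082070/3 = 0.6428360690
Gap between inputs: 6.016e-03; correction applied: −0.0020052128.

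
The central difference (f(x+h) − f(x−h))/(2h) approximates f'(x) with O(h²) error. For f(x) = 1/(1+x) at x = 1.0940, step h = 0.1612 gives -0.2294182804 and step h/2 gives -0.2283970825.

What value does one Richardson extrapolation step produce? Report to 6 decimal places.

-0.228057

With r = 2 the leading error scales as h^2, so the weight is 2^2 = 4.
Top: 4(-0.2283970825) − (-0.2294182804) = -0.6841700496
Denominator 4 − 1 = 3.
(-0.6841700496) ÷ 3 = -0.2280566832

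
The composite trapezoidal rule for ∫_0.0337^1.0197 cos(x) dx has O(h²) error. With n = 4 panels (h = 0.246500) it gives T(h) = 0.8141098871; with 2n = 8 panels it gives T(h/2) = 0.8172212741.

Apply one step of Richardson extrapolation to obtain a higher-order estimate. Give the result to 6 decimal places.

0.818258

Leading term ∝ h^2; use weight 4 = 2^2.
Difference of the inputs: 0.8172212741 − 0.8141098871 = 0.0031113870
Correction (A(h/2) − A(h))/(4 − 1) = 0.0031113870/3 = 0.0010371290
R = A(h/2) + (A(h/2) − A(h))/3 = 0.8172212741 + 0.0010371290 = 0.8182584031
Gap between inputs: 3.111e-03; correction applied: +0.0010371290.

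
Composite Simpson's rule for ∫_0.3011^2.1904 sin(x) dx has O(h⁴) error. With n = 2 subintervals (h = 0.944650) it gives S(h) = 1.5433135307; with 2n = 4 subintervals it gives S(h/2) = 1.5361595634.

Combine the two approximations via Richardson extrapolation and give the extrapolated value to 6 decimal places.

1.535683

Order 4 gives 2^r = 16 and 2^r − 1 = 15.
2^4*A(h/2) = 24.5785530144; minus A(h) gives 23.0352394837.
R = 23.0352394837/15 = 1.5356826322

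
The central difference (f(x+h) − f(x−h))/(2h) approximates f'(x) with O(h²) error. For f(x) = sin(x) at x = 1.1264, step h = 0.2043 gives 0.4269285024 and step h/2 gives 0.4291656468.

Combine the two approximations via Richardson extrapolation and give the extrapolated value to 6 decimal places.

0.429911

Error is O(h^2); halving h shrinks it by 2^2 = 4.
4 × 0.4291656468 − 0.4269285024 = 1.2897340848
(4 × 0.4291656468 − 0.4269285024)/(4 − 1) = 0.4299113616
Correction |R − A(h/2)| = 7.457e-04; gap |A(h/2) − A(h)| = 2.237e-03.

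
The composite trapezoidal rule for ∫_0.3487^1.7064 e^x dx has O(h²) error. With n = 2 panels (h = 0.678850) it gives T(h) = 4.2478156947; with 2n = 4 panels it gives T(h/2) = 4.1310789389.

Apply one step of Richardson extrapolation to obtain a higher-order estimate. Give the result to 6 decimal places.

4.092167

r = 2: numerator weight 4, denominator 3.
2^2*A(h/2) = 16.5243157556; minus A(h) gives 12.2765000609.
Denominator 4 − 1 = 3.
So the Richardson estimate is 4.0921666870.
Gap between inputs: 1.167e-01; correction applied: −0.0389122519.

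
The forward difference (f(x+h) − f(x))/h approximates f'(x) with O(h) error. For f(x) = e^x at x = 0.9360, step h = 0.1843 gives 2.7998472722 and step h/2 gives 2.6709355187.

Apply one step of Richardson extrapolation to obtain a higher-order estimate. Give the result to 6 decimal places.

2.542024

The method has order 1: 2^1 = 2.
Difference of the inputs: 2.6709355187 − 2.7998472722 = -0.1289117535
Divide by 2^1 − 1 = 1: (-0.1289117535)/1 = -0.1289117535
R = 2.6709355187 − 0.1289117535 = 2.5420237652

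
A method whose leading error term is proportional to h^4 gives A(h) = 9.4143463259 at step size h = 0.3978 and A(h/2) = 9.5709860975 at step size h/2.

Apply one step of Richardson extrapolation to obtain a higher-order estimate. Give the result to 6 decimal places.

r = 4, so 2^r = 16.
A(h/2) − A(h) = 9.5709860975 − 9.4143463259 = 0.1566397716
Divide by 2^4 − 1 = 15: 0.1566397716/15 = 0.0104426514
R = A(h/2) + (A(h/2) − A(h))/15 = 9.5709860975 + 0.0104426514 = 9.5814287489

9.581429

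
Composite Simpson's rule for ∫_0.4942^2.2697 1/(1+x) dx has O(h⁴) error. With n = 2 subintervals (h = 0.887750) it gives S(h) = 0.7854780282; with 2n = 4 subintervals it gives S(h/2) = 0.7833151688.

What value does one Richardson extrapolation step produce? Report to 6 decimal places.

0.783171

r = 4: numerator weight 16, denominator 15.
Numerator 16*A(h/2) − A(h) = 16*0.7833151688 − 0.7854780282 = 11.7475646726
R = 11.7475646726/15 = 0.7831709782
Shift from A(h/2): −0.0001441906.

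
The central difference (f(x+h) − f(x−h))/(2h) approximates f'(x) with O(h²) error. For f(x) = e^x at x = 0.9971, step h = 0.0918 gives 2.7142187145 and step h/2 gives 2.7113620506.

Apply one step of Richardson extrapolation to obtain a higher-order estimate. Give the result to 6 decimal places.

2.710410

Order 2 gives 2^r = 4 and 2^r − 1 = 3.
Difference of the inputs: 2.7113620506 − 2.7142187145 = -0.0028566639
Correction (A(h/2) − A(h))/(4 − 1) = (-0.0028566639)/3 = -0.0009522213
R = A(h/2) + (A(h/2) − A(h))/3 = 2.7113620506 − 0.0009522213 = 2.7104098293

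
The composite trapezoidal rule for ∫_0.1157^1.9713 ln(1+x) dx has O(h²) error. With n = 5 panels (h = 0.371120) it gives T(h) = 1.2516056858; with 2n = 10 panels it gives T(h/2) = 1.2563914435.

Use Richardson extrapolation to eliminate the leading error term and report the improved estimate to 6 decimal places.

1.257987

r = 2: numerator weight 4, denominator 3.
4*1.2563914435 = 5.0255657740; subtract 1.2516056858 → 3.7739600882
Divide by 2^2 − 1 = 3.
Extrapolated: 3.7739600882 / 3 = 1.2579866961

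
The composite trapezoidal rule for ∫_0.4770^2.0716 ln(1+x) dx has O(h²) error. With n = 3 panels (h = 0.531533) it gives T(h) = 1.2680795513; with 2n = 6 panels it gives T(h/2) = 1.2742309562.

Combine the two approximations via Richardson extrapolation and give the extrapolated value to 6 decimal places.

Error is O(h^2); halving h shrinks it by 2^2 = 4.
2^2·A(h/2) = 5.0969238248; minus A(h) gives 3.8288442735.
Denominator 4 − 1 = 3.
(4·1.2742309562 − 1.2680795513)/(4 − 1) = 1.2762814245
Shift from A(h/2): +0.0020504683.

1.276281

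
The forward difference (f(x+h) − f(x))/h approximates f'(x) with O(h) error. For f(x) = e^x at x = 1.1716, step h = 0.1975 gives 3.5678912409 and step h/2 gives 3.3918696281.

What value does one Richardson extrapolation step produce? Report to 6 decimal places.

3.215848

With r = 1 the leading error scales as h^1, so the weight is 2^1 = 2.
Numerator 2*A(h/2) − A(h) = 2*3.3918696281 − 3.5678912409 = 3.2158480153
Extrapolated: 3.2158480153 / 1 = 3.2158480153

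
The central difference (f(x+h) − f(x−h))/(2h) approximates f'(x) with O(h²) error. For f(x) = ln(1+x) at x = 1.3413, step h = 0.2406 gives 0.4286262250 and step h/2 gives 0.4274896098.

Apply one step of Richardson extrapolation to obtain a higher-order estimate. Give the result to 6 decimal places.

0.427111

Leading term ∝ h^2; use weight 4 = 2^2.
Top: 4(0.4274896098) − (0.4286262250) = 1.2813322142
Extrapolated: 1.2813322142 / 3 = 0.4271107381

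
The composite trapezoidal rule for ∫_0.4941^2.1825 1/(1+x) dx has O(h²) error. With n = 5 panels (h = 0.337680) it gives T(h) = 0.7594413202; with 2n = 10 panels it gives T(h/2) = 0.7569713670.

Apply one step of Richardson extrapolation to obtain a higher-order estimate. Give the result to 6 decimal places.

0.756148

Error is O(h^2); halving h shrinks it by 2^2 = 4.
Weighted: 3.0278854680 − 0.7594413202 = 2.2684441478
Extrapolated: 2.2684441478 / 3 = 0.7561480493
Gap between inputs: 2.470e-03; correction applied: −0.0008233177.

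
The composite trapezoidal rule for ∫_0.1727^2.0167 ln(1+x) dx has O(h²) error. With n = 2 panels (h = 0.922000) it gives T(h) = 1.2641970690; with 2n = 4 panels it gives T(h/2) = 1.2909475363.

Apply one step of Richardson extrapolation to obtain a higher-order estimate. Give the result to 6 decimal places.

The method has order 2: 2^2 = 4.
4*1.2909475363 = 5.1637901452; subtract 1.2641970690 → 3.8995930762
Divide by 2^2 − 1 = 3.
(4*1.2909475363 − 1.2641970690)/(4 − 1) = 1.2998643587

1.299864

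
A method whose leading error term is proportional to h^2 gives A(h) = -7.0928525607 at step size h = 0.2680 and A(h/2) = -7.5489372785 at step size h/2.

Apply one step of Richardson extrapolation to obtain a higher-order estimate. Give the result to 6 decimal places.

Leading term ∝ h^2; use weight 4 = 2^2.
2^2*A(h/2) = -30.1957491140; minus A(h) gives -23.1028965533.
Divide by 2^2 − 1 = 3.
So the Richardson estimate is -7.7009655178.
Shift from A(h/2): −0.1520282393.

-7.700966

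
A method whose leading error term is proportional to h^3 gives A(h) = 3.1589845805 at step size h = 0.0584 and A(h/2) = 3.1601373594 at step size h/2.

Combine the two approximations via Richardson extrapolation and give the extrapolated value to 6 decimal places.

3.160302

Method order is 3; weight 2^3 = 8.
Top: 8(3.1601373594) − (3.1589845805) = 22.1221142947
Extrapolated: 22.1221142947 / 7 = 3.1603020421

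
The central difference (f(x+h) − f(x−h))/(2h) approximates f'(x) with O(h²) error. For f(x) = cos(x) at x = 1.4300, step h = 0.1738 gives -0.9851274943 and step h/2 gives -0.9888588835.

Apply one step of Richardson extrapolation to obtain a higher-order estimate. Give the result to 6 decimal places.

Method order is 2; weight 2^2 = 4.
2^2 × A(h/2) = -3.9554355340; minus A(h) gives -2.9703080397.
(-2.9703080397) ÷ 3 = -0.9901026799
Gap between inputs: 3.731e-03; correction applied: −0.0012437964.

-0.990103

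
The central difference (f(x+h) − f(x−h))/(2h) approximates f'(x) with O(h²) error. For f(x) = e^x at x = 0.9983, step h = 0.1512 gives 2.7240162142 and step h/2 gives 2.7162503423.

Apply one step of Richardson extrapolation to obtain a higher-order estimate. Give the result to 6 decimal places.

2.713662

With r = 2 the leading error scales as h^2, so the weight is 2^2 = 4.
2^2×A(h/2) = 10.8650013692; minus A(h) gives 8.1409851550.
(4×2.7162503423 − 2.7240162142)/(4 − 1) = 2.7136617183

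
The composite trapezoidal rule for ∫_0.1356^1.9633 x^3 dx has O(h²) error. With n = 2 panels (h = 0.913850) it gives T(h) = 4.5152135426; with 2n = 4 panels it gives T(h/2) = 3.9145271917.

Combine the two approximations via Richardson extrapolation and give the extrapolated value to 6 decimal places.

Method order is 2; weight 2^2 = 4.
4×3.9145271917 − 4.5152135426 = 11.1428952242
R = 11.1428952242/3 = 3.7142984081
Correction |R − A(h/2)| = 2.002e-01; gap |A(h/2) − A(h)| = 6.007e-01.

3.714298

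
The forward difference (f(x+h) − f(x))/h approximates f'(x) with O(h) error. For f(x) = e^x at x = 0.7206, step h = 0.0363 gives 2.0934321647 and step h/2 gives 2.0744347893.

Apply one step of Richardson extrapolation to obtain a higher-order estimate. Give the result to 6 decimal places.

2.055437

Method order is 1; weight 2^1 = 2.
Numerator 2 × A(h/2) − A(h) = 2 × 2.0744347893 − 2.0934321647 = 2.0554374139
Divide by 2^1 − 1 = 1.
So the Richardson estimate is 2.0554374139.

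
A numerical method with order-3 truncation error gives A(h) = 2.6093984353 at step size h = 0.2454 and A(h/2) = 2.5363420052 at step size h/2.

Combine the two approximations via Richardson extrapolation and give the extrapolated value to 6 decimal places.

2.525905

Order 3 gives 2^r = 8 and 2^r − 1 = 7.
Numerator 8×A(h/2) − A(h) = 8×2.5363420052 − 2.6093984353 = 17.6813376063
(8×2.5363420052 − 2.6093984353)/(8 − 1) = 2.5259053723
Gap between inputs: 7.306e-02; correction applied: −0.0104366329.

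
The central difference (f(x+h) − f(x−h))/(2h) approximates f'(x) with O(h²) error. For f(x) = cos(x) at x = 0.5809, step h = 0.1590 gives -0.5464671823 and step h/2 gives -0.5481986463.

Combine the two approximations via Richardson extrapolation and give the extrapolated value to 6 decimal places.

Error is O(h^2); halving h shrinks it by 2^2 = 4.
Difference of the inputs: -0.5481986463 − (-0.5464671823) = -0.0017314640
Divide by 2^2 − 1 = 3: (-0.0017314640)/3 = -0.0005771547
R = A(h/2) + (A(h/2) − A(h))/3 = -0.5481986463 − 0.0005771547 = -0.5487758010

-0.548776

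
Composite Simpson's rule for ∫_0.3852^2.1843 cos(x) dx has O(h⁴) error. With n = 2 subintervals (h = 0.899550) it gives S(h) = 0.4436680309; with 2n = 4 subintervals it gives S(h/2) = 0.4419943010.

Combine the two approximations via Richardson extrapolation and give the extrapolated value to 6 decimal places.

0.441883

With r = 4 the leading error scales as h^4, so the weight is 2^4 = 16.
Numerator 16·A(h/2) − A(h) = 16·0.4419943010 − 0.4436680309 = 6.6282407851
R = 6.6282407851/15 = 0.4418827190
Gap between inputs: 1.674e-03; correction applied: −0.0001115820.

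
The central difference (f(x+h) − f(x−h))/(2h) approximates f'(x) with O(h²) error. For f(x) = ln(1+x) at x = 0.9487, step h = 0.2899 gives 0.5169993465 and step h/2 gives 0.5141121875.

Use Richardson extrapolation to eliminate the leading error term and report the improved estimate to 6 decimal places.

Leading term ∝ h^2; use weight 4 = 2^2.
4×0.5141121875 = 2.0564487500; subtract 0.5169993465 → 1.5394494035
Denominator 4 − 1 = 3.
Extrapolated: 1.5394494035 / 3 = 0.5131498012
Correction |R − A(h/2)| = 9.624e-04; gap |A(h/2) − A(h)| = 2.887e-03.

0.513150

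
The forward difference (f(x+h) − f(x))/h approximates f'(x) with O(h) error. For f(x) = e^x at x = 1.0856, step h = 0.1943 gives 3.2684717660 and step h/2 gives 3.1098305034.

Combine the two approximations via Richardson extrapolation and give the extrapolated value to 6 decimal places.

r = 1: numerator weight 2, denominator 1.
2^1 × A(h/2) = 6.2196610068; minus A(h) gives 2.9511892408.
Divide by 2^1 − 1 = 1.
Result: 2.9511892408
Shift from A(h/2): −0.1586412626.

2.951189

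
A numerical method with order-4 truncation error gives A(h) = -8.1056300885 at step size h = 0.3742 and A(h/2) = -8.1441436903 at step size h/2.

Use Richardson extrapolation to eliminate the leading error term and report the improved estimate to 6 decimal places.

-8.146711

r = 4, so 2^r = 16.
16 × (-8.1441436903) = -130.3062990448; subtract (-8.1056300885) → -122.2006689563
Denominator 16 − 1 = 15.
(-122.2006689563) ÷ 15 = -8.1467112638
Shift from A(h/2): −0.0025675735.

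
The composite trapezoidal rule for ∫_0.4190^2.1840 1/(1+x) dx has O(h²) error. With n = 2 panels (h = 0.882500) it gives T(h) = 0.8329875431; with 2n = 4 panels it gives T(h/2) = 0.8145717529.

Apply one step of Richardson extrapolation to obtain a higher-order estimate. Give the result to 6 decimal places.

With r = 2 the leading error scales as h^2, so the weight is 2^2 = 4.
Weighted: 3.2582870116 − 0.8329875431 = 2.4252994685
Divide by 2^2 − 1 = 3.
R = 2.4252994685/3 = 0.8084331562
Shift from A(h/2): −0.0061385967.

0.808433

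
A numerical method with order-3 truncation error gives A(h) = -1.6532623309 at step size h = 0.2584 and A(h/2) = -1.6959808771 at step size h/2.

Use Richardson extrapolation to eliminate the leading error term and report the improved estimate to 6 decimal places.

-1.702084

r = 3, so 2^r = 8.
Weighted: (-13.5678470168) − (-1.6532623309) = -11.9145846859
Extrapolated: (-11.9145846859) / 7 = -1.7020835266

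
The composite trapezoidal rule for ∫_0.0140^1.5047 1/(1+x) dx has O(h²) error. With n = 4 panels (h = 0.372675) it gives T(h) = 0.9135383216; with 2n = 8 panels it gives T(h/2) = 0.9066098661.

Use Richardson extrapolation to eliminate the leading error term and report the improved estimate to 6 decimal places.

0.904300

Order 2 gives 2^r = 4 and 2^r − 1 = 3.
Difference of the inputs: 0.9066098661 − 0.9135383216 = -0.0069284555
Divide by 2^2 − 1 = 3: (-0.0069284555)/3 = -0.0023094852
R = 0.9066098661 − 0.0023094852 = 0.9043003809
Gap between inputs: 6.928e-03; correction applied: −0.0023094852.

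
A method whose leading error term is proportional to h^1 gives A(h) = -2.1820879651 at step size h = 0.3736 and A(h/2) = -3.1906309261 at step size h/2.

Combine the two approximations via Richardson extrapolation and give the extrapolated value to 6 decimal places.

-4.199174

Order 1 gives 2^r = 2 and 2^r − 1 = 1.
2×(-3.1906309261) = -6.3812618522; (-6.3812618522) − (-2.1820879651) = -4.1991738871
(-4.1991738871) ÷ 1 = -4.1991738871
Correction |R − A(h/2)| = 1.009e+00; gap |A(h/2) − A(h)| = 1.009e+00.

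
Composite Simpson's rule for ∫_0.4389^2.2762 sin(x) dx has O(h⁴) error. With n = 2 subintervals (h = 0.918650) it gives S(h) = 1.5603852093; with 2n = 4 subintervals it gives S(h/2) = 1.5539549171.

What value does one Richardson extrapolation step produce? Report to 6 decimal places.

1.553526

Method order is 4; weight 2^4 = 16.
Weighted: 24.8632786736 − 1.5603852093 = 23.3028934643
Denominator 16 − 1 = 15.
Extrapolated: 23.3028934643 / 15 = 1.5535262310
Correction |R − A(h/2)| = 4.287e-04; gap |A(h/2) − A(h)| = 6.430e-03.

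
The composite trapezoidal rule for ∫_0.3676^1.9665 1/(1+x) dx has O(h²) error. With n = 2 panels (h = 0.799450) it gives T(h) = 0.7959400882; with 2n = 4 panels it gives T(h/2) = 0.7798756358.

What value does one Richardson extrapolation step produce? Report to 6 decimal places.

0.774521

r = 2, so 2^r = 4.
Top: 4(0.7798756358) − (0.7959400882) = 2.3235624550
Divide by 2^2 − 1 = 3.
Result: 0.7745208183
Correction |R − A(h/2)| = 5.355e-03; gap |A(h/2) − A(h)| = 1.606e-02.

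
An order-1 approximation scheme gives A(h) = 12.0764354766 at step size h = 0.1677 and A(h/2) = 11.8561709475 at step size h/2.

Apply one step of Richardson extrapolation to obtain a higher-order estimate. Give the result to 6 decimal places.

With r = 1 the leading error scales as h^1, so the weight is 2^1 = 2.
Numerator 2 × A(h/2) − A(h) = 2 × 11.8561709475 − 12.0764354766 = 11.6359064184
Divide by 2^1 − 1 = 1.
Result: 11.6359064184

11.635906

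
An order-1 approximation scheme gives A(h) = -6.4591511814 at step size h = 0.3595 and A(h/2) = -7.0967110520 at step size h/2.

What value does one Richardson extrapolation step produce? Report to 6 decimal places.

r = 1, so 2^r = 2.
2×(-7.0967110520) = -14.1934221040; subtract (-6.4591511814) → -7.7342709226
Extrapolated: (-7.7342709226) / 1 = -7.7342709226
Shift from A(h/2): −0.6375598706.

-7.734271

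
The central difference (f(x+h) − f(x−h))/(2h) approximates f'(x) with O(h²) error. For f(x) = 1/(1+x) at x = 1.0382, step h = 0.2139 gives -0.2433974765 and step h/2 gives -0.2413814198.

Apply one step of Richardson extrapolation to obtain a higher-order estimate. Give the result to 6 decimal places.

-0.240709

With r = 2 the leading error scales as h^2, so the weight is 2^2 = 4.
4*(-0.2413814198) = -0.9655256792; subtract (-0.2433974765) → -0.7221282027
Extrapolated: (-0.7221282027) / 3 = -0.2407094009
Correction |R − A(h/2)| = 6.720e-04; gap |A(h/2) − A(h)| = 2.016e-03.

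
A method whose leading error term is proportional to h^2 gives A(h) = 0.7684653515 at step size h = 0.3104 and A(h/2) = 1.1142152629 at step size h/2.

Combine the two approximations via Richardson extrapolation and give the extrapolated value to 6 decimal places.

With r = 2 the leading error scales as h^2, so the weight is 2^2 = 4.
2^2 × A(h/2) = 4.4568610516; minus A(h) gives 3.6883957001.
Divide by 2^2 − 1 = 3.
So the Richardson estimate is 1.2294652334.
Gap between inputs: 3.457e-01; correction applied: +0.1152499705.

1.229465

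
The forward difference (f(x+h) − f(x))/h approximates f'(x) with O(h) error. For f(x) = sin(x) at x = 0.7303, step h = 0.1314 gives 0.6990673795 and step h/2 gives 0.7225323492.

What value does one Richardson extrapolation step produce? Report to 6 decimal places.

Order 1 gives 2^r = 2 and 2^r − 1 = 1.
Numerator 2·A(h/2) − A(h) = 2·0.7225323492 − 0.6990673795 = 0.7459973189
0.7459973189 ÷ 1 = 0.7459973189
Correction |R − A(h/2)| = 2.346e-02; gap |A(h/2) − A(h)| = 2.346e-02.

0.745997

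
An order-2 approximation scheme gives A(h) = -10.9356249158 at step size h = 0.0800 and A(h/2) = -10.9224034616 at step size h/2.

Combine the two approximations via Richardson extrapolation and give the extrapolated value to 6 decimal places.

-10.917996

r = 2, so 2^r = 4.
2^2 × A(h/2) = -43.6896138464; minus A(h) gives -32.7539889306.
(-32.7539889306) ÷ 3 = -10.9179963102
Gap between inputs: 1.322e-02; correction applied: +0.0044071514.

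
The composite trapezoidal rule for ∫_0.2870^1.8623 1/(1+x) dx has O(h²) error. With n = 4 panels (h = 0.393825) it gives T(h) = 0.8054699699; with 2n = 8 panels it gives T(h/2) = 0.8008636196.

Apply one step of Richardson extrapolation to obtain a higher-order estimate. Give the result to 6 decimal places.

0.799328

Error is O(h^2); halving h shrinks it by 2^2 = 4.
Weighted: 3.2034544784 − 0.8054699699 = 2.3979845085
Extrapolated: 2.3979845085 / 3 = 0.7993281695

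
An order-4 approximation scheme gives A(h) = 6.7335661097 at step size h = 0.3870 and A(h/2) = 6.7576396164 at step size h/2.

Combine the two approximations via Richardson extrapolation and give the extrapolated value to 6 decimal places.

6.759245

Error is O(h^4); halving h shrinks it by 2^4 = 16.
Weighted: 108.1222338624 − 6.7335661097 = 101.3886677527
Divide by 2^4 − 1 = 15.
(16·6.7576396164 − 6.7335661097)/(16 − 1) = 6.7592445168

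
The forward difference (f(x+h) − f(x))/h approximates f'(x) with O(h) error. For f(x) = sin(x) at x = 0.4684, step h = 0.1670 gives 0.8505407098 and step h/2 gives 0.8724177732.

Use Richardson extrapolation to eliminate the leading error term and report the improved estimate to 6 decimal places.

0.894295

Leading term ∝ h^1; use weight 2 = 2^1.
2 × 0.8724177732 = 1.7448355464; subtract 0.8505407098 → 0.8942948366
Extrapolated: 0.8942948366 / 1 = 0.8942948366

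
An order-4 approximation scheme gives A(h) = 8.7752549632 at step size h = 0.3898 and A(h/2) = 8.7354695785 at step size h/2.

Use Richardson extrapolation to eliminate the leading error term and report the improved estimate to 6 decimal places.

8.732817

r = 4: numerator weight 16, denominator 15.
Top: 16(8.7354695785) − (8.7752549632) = 130.9922582928
(16 × 8.7354695785 − 8.7752549632)/(16 − 1) = 8.7328172195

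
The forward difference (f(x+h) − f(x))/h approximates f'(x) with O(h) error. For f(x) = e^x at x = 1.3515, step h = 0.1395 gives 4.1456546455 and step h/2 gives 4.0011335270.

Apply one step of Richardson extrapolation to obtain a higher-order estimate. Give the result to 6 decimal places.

3.856612

Leading term ∝ h^1; use weight 2 = 2^1.
Difference of the inputs: 4.0011335270 − 4.1456546455 = -0.1445211185
Correction (A(h/2) − A(h))/(2 − 1) = (-0.1445211185)/1 = -0.1445211185
R = 4.0011335270 − 0.1445211185 = 3.8566124085
Correction |R − A(h/2)| = 1.445e-01; gap |A(h/2) − A(h)| = 1.445e-01.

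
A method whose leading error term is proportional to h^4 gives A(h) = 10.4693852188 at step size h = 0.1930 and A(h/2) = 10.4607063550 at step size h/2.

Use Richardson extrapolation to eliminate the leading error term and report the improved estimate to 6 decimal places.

10.460128

r = 4, so 2^r = 16.
16 × 10.4607063550 = 167.3713016800; subtract 10.4693852188 → 156.9019164612
Denominator 16 − 1 = 15.
Result: 10.4601277641
Gap between inputs: 8.679e-03; correction applied: −0.0005785909.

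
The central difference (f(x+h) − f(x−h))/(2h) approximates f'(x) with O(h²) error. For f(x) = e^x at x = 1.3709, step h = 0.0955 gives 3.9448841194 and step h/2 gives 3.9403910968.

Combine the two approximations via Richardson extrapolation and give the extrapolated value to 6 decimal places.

The method has order 2: 2^2 = 4.
Numerator 4*A(h/2) − A(h) = 4*3.9403910968 − 3.9448841194 = 11.8166802678
Denominator 4 − 1 = 3.
Extrapolated: 11.8166802678 / 3 = 3.9388934226
Shift from A(h/2): −0.0014976742.

3.938893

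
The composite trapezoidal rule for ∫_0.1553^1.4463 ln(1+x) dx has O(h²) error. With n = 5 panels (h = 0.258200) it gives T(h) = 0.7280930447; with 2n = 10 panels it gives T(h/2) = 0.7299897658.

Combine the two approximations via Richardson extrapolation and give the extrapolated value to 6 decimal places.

0.730622

Error is O(h^2); halving h shrinks it by 2^2 = 4.
4×0.7299897658 = 2.9199590632; 2.9199590632 − 0.7280930447 = 2.1918660185
R = 2.1918660185/3 = 0.7306220062
Shift from A(h/2): +0.0006322404.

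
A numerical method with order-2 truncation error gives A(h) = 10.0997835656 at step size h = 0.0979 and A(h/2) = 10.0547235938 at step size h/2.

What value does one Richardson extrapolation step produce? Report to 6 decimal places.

10.039704

Method order is 2; weight 2^2 = 4.
Top: 4(10.0547235938) − (10.0997835656) = 30.1191108096
Divide by 2^2 − 1 = 3.
So the Richardson estimate is 10.0397036032.
Gap between inputs: 4.506e-02; correction applied: −0.0150199906.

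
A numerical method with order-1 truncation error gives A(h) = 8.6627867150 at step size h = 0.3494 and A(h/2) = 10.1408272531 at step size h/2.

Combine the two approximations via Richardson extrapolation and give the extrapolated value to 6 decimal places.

11.618868

r = 1, so 2^r = 2.
2×10.1408272531 = 20.2816545062; subtract 8.6627867150 → 11.6188677912
Divide by 2^1 − 1 = 1.
(2×10.1408272531 − 8.6627867150)/(2 − 1) = 11.6188677912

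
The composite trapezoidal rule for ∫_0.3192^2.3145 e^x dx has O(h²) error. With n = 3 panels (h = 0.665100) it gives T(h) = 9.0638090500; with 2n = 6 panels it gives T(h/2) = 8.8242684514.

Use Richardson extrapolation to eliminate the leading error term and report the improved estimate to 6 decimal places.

8.744422

The method has order 2: 2^2 = 4.
A(h/2) − A(h) = 8.8242684514 − 9.0638090500 = -0.2395405986
Correction (A(h/2) − A(h))/(4 − 1) = (-0.2395405986)/3 = -0.0798468662
R = 8.8242684514 − 0.0798468662 = 8.7444215852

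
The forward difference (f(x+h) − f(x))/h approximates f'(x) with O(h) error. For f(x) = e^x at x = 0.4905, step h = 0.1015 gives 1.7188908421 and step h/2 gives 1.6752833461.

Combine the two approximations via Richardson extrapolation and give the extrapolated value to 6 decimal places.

Leading term ∝ h^1; use weight 2 = 2^1.
2^1 × A(h/2) = 3.3505666922; minus A(h) gives 1.6316758501.
Extrapolated: 1.6316758501 / 1 = 1.6316758501
Shift from A(h/2): −0.0436074960.

1.631676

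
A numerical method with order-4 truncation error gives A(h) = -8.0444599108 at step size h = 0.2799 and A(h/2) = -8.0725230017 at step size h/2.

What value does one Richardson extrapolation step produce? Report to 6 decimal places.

Error is O(h^4); halving h shrinks it by 2^4 = 16.
Numerator 16·A(h/2) − A(h) = 16·(-8.0725230017) − (-8.0444599108) = -121.1159081164
(16·(-8.0725230017) − (-8.0444599108))/(16 − 1) = -8.0743938744

-8.074394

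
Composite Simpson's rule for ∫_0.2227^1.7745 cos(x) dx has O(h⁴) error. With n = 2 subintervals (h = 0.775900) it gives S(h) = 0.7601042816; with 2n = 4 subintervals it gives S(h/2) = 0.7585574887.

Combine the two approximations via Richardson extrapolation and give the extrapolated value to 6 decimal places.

The method has order 4: 2^4 = 16.
Numerator 16×A(h/2) − A(h) = 16×0.7585574887 − 0.7601042816 = 11.3768155376
Denominator 16 − 1 = 15.
Result: 0.7584543692
Correction |R − A(h/2)| = 1.031e-04; gap |A(h/2) − A(h)| = 1.547e-03.

0.758454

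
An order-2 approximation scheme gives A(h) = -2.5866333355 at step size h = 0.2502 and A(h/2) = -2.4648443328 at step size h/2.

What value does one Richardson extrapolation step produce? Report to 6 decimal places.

The method has order 2: 2^2 = 4.
4*(-2.4648443328) − (-2.5866333355) = -7.2727439957
Extrapolated: (-7.2727439957) / 3 = -2.4242479986
Gap between inputs: 1.218e-01; correction applied: +0.0405963342.

-2.424248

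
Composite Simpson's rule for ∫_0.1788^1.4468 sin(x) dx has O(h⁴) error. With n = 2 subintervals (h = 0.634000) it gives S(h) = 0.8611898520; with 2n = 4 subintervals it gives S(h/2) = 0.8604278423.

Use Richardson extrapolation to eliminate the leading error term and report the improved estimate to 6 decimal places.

0.860377

r = 4: numerator weight 16, denominator 15.
Weighted: 13.7668454768 − 0.8611898520 = 12.9056556248
Extrapolated: 12.9056556248 / 15 = 0.8603770417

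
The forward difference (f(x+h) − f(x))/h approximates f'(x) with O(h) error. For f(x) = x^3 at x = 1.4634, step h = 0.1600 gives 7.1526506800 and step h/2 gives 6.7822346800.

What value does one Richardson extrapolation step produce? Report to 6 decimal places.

6.411819

With r = 1 the leading error scales as h^1, so the weight is 2^1 = 2.
2 × 6.7822346800 − 7.1526506800 = 6.4118186800
6.4118186800 ÷ 1 = 6.4118186800
Gap between inputs: 3.704e-01; correction applied: −0.3704160000.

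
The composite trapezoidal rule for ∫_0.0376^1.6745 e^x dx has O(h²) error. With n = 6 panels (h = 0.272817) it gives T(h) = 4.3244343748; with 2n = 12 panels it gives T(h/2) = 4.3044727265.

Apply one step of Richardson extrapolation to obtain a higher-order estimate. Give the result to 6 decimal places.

The method has order 2: 2^2 = 4.
4×4.3044727265 − 4.3244343748 = 12.8934565312
Extrapolated: 12.8934565312 / 3 = 4.2978188437

4.297819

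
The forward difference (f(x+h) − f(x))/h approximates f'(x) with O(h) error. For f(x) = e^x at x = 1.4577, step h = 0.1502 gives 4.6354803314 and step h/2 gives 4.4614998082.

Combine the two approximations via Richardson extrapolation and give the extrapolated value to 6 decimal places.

4.287519

r = 1, so 2^r = 2.
2·4.4614998082 = 8.9229996164; subtract 4.6354803314 → 4.2875192850
Denominator 2 − 1 = 1.
Extrapolated: 4.2875192850 / 1 = 4.2875192850
Gap between inputs: 1.740e-01; correction applied: −0.1739805232.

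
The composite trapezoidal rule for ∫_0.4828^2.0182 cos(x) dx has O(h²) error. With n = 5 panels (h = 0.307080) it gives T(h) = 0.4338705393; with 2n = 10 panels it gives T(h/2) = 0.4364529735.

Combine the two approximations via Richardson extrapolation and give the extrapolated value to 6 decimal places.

r = 2: numerator weight 4, denominator 3.
Top: 4(0.4364529735) − (0.4338705393) = 1.3119413547
(4×0.4364529735 − 0.4338705393)/(4 − 1) = 0.4373137849

0.437314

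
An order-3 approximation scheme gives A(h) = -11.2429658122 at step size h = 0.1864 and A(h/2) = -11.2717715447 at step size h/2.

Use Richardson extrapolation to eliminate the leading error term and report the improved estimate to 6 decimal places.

-11.275887

The method has order 3: 2^3 = 8.
Difference of the inputs: -11.2717715447 − (-11.2429658122) = -0.0288057325
Correction (A(h/2) − A(h))/(8 − 1) = (-0.0288057325)/7 = -0.0041151046
R = -11.2717715447 − 0.0041151046 = -11.2758866493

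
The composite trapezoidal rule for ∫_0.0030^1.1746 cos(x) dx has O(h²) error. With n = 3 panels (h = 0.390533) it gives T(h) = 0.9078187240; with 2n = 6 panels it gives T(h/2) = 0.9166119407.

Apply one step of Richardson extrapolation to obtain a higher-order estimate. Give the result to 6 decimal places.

The method has order 2: 2^2 = 4.
Weighted: 3.6664477628 − 0.9078187240 = 2.7586290388
(4*0.9166119407 − 0.9078187240)/(4 − 1) = 0.9195430129

0.919543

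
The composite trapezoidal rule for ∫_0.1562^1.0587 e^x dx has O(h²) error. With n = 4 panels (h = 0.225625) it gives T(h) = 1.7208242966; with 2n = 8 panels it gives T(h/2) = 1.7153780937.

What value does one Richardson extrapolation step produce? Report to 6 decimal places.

Leading term ∝ h^2; use weight 4 = 2^2.
4·1.7153780937 − 1.7208242966 = 5.1406880782
(4·1.7153780937 − 1.7208242966)/(4 − 1) = 1.7135626927
Correction |R − A(h/2)| = 1.815e-03; gap |A(h/2) − A(h)| = 5.446e-03.

1.713563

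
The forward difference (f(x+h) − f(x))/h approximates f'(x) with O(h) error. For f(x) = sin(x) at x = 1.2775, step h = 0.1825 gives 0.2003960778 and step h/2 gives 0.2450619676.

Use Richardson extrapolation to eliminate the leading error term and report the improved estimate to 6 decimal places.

0.289728

r = 1: numerator weight 2, denominator 1.
Top: 2(0.2450619676) − (0.2003960778) = 0.2897278574
Extrapolated: 0.2897278574 / 1 = 0.2897278574
Gap between inputs: 4.467e-02; correction applied: +0.0446658898.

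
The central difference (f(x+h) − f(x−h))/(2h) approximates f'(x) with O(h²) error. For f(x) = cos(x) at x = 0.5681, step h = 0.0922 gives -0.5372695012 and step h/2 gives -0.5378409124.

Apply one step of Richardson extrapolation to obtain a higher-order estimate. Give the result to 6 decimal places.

Order 2 gives 2^r = 4 and 2^r − 1 = 3.
A(h/2) − A(h) = -0.5378409124 − (-0.5372695012) = -0.0005714112
Divide by 2^2 − 1 = 3: (-0.0005714112)/3 = -0.0001904704
R = A(h/2) + (A(h/2) − A(h))/3 = -0.5378409124 − 0.0001904704 = -0.5380313828

-0.538031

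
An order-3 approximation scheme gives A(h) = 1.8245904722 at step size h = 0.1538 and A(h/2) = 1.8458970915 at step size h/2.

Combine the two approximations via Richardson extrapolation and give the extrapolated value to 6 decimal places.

1.848941

Error is O(h^3); halving h shrinks it by 2^3 = 8.
Difference of the inputs: 1.8458970915 − 1.8245904722 = 0.0213066193
Correction (A(h/2) − A(h))/(8 − 1) = 0.0213066193/7 = 0.0030438028
R = A(h/2) + (A(h/2) − A(h))/7 = 1.8458970915 + 0.0030438028 = 1.8489408943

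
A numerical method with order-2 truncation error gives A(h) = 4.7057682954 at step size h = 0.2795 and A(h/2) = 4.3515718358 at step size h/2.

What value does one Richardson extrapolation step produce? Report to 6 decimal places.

r = 2: numerator weight 4, denominator 3.
4·4.3515718358 = 17.4062873432; subtract 4.7057682954 → 12.7005190478
Divide by 2^2 − 1 = 3.
So the Richardson estimate is 4.2335063493.
Gap between inputs: 3.542e-01; correction applied: −0.1180654865.

4.233506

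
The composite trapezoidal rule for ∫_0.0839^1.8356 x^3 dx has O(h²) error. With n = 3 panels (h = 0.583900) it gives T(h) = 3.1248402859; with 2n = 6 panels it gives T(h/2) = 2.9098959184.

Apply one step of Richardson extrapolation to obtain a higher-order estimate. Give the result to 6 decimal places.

The method has order 2: 2^2 = 4.
Top: 4(2.9098959184) − (3.1248402859) = 8.5147433877
8.5147433877 ÷ 3 = 2.8382477959

2.838248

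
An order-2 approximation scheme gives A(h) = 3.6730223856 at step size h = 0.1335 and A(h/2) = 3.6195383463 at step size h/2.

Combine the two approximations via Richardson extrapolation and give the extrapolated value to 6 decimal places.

The method has order 2: 2^2 = 4.
Weighted: 14.4781533852 − 3.6730223856 = 10.8051309996
R = 10.8051309996/3 = 3.6017103332

3.601710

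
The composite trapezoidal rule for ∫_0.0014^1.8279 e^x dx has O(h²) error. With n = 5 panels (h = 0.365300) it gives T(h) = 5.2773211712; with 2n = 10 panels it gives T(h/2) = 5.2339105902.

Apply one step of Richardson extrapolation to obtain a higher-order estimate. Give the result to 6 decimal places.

Error is O(h^2); halving h shrinks it by 2^2 = 4.
Difference of the inputs: 5.2339105902 − 5.2773211712 = -0.0434105810
Divide by 2^2 − 1 = 3: (-0.0434105810)/3 = -0.0144701937
R = A(h/2) + (A(h/2) − A(h))/3 = 5.2339105902 − 0.0144701937 = 5.2194403965
Correction |R − A(h/2)| = 1.447e-02; gap |A(h/2) − A(h)| = 4.341e-02.

5.219440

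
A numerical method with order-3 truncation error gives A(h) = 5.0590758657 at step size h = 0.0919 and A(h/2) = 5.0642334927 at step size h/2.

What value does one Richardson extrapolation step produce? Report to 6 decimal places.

5.064970

r = 3: numerator weight 8, denominator 7.
8·5.0642334927 − 5.0590758657 = 35.4547920759
Divide by 2^3 − 1 = 7.
R = 35.4547920759/7 = 5.0649702966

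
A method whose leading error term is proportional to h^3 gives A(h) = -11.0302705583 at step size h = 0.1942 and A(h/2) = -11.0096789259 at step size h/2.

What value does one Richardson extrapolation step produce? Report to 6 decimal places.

-11.006737

Method order is 3; weight 2^3 = 8.
Weighted: (-88.0774314072) − (-11.0302705583) = -77.0471608489
Divide by 2^3 − 1 = 7.
(8 × (-11.0096789259) − (-11.0302705583))/(8 − 1) = -11.0067372641
Correction |R − A(h/2)| = 2.942e-03; gap |A(h/2) − A(h)| = 2.059e-02.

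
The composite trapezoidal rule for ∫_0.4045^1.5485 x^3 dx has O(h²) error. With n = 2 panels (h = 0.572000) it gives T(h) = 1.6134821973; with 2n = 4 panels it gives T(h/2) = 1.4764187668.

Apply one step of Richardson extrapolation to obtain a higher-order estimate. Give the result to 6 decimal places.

r = 2, so 2^r = 4.
Difference of the inputs: 1.4764187668 − 1.6134821973 = -0.1370634305
Divide by 2^2 − 1 = 3: (-0.1370634305)/3 = -0.0456878102
R = 1.4764187668 − 0.0456878102 = 1.4307309566

1.430731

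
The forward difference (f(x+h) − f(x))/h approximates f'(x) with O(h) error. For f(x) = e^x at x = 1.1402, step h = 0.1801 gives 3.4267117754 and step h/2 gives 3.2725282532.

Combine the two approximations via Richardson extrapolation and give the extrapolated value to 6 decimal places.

r = 1: numerator weight 2, denominator 1.
2·3.2725282532 − 3.4267117754 = 3.1183447310
R = 3.1183447310/1 = 3.1183447310
Shift from A(h/2): −0.1541835222.

3.118345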